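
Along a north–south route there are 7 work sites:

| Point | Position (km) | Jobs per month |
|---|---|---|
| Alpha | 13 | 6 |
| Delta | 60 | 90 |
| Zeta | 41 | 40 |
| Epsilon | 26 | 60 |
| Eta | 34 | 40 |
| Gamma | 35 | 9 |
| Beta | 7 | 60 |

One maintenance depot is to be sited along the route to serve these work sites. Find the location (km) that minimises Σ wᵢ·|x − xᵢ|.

For a sum of weighted absolute distances on a line, the optimum is the weighted median (not the mean). Total weight W = 305; half-weight = 152.5.
Sort by position and accumulate weight:
  km 7 (Beta, w=60) → cum 60
  km 13 (Alpha, w=6) → cum 66
  km 26 (Epsilon, w=60) → cum 126
  km 34 (Eta, w=40) → cum 166  ≥ 152.5 → median here
  km 35 (Gamma, w=9) → cum 175
  km 41 (Zeta, w=40) → cum 215
  km 60 (Delta, w=90) → cum 305
Optimal location: km 34.

x = 34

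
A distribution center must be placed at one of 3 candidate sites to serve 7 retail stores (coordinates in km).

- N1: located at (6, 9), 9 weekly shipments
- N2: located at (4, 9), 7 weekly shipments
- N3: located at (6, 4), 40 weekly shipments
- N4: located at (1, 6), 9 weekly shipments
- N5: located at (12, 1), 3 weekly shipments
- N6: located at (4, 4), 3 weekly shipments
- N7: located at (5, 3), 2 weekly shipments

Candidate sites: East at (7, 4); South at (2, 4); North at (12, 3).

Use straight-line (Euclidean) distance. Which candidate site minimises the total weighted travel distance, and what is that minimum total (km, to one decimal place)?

Total weighted distance at each candidate:
  East (7, 4): total = 214.6
  South (2, 4): total = 319.1
  North (12, 3): total = 536.5
Minimum is at East with total 214.6 km.

East, total 214.6 km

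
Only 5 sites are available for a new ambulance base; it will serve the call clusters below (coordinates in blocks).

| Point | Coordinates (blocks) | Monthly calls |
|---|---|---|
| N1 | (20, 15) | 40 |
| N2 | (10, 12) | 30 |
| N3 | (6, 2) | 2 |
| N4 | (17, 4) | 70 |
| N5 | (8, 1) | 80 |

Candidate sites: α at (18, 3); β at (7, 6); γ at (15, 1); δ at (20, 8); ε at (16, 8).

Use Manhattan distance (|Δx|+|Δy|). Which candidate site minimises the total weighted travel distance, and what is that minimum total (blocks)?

γ, total 2170 blocks

Total weighted distance at each candidate:
  α (18, 3): total = 2196
  β (7, 6): total = 2480
  γ (15, 1): total = 2170
  δ (20, 8): total = 2750
  ε (16, 8): total = 2322
Minimum is at γ with total 2170 blocks.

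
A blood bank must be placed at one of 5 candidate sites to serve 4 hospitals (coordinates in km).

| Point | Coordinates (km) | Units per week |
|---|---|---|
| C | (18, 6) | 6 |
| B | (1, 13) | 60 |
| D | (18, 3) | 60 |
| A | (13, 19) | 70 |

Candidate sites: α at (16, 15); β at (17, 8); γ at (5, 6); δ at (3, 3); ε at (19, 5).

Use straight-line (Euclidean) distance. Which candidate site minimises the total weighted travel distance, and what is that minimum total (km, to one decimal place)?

α, total 2043.2 km

Total weighted distance at each candidate:
  α (16, 15): total = 2043.2
  β (17, 8): total = 2144.5
  γ (5, 6): total = 2430.7
  δ (3, 3): total = 2924.4
  ε (19, 5): total = 2390.7
Minimum is at α with total 2043.2 km.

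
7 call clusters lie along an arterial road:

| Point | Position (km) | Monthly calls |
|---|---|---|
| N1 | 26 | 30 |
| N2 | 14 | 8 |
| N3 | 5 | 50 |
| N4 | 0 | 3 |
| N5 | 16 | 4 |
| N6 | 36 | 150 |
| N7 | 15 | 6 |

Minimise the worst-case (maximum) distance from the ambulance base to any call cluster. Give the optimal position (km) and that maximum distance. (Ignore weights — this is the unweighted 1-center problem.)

location 18, max distance 18

The 1-center on a line is the midpoint of the two extreme points: leftmost at 0, rightmost at 36.
Optimal location = (0 + 36)/2 = 18; maximum distance = (36 − 0)/2 = 18.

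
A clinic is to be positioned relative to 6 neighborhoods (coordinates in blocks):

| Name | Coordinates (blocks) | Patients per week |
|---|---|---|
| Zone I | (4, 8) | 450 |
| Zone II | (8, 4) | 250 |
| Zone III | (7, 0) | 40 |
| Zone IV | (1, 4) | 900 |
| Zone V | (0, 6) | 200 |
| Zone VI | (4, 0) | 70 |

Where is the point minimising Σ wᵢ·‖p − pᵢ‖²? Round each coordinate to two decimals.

(2.75, 4.92)

The minimiser of Σwᵢ‖p−pᵢ‖² is the weighted centroid p* = (Σwᵢpᵢ)/(Σwᵢ).
Σwᵢ = 1910.
Σwᵢxᵢ = 450·4 + 250·8 + 40·7 + 900·1 + 200·0 + 70·4 = 5260.
Σwᵢyᵢ = 450·8 + 250·4 + 40·0 + 900·4 + 200·6 + 70·0 = 9400.
x* = 5260/1910 = 2.75, y* = 9400/1910 = 4.92.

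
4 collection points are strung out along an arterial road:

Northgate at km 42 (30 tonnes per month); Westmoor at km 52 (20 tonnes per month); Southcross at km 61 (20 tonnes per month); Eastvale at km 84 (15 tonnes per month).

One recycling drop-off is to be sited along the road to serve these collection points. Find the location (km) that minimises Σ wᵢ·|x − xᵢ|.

For a sum of weighted absolute distances on a line, the optimum is the weighted median (not the mean). Total weight W = 85; half-weight = 42.5.
Sort by position and accumulate weight:
  km 42 (Northgate, w=30) → cum 30
  km 52 (Westmoor, w=20) → cum 50  ≥ 42.5 → median here
  km 61 (Southcross, w=20) → cum 70
  km 84 (Eastvale, w=15) → cum 85
Optimal location: km 52.

x = 52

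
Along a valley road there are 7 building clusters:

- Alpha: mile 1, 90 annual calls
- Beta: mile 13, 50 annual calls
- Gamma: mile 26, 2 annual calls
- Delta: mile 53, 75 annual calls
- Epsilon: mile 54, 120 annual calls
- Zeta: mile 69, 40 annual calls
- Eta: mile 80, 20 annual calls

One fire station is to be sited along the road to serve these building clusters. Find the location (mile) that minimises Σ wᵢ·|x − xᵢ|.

For a sum of weighted absolute distances on a line, the optimum is the weighted median (not the mean). Total weight W = 397; half-weight = 198.5.
Sort by position and accumulate weight:
  mile 1 (Alpha, w=90) → cum 90
  mile 13 (Beta, w=50) → cum 140
  mile 26 (Gamma, w=2) → cum 142
  mile 53 (Delta, w=75) → cum 217  ≥ 198.5 → median here
  mile 54 (Epsilon, w=120) → cum 337
  mile 69 (Zeta, w=40) → cum 377
  mile 80 (Eta, w=20) → cum 397
Optimal location: mile 53.

x = 53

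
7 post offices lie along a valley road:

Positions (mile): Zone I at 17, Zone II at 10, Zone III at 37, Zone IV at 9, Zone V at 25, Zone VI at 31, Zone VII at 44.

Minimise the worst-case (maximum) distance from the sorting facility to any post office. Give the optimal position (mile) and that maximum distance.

The 1-center on a line is the midpoint of the two extreme points: leftmost at 9, rightmost at 44.
Optimal location = (9 + 44)/2 = 26.5; maximum distance = (44 − 9)/2 = 17.5.

location 26.5, max distance 17.5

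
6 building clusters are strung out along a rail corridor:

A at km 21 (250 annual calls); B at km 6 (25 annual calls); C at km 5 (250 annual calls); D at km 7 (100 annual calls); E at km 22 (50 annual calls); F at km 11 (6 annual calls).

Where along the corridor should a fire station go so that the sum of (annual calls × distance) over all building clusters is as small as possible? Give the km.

x = 7

For a sum of weighted absolute distances on a line, the optimum is the weighted median (not the mean). Total weight W = 681; half-weight = 340.5.
Sort by position and accumulate weight:
  km 5 (C, w=250) → cum 250
  km 6 (B, w=25) → cum 275
  km 7 (D, w=100) → cum 375  ≥ 340.5 → median here
  km 11 (F, w=6) → cum 381
  km 21 (A, w=250) → cum 631
  km 22 (E, w=50) → cum 681
Optimal location: km 7.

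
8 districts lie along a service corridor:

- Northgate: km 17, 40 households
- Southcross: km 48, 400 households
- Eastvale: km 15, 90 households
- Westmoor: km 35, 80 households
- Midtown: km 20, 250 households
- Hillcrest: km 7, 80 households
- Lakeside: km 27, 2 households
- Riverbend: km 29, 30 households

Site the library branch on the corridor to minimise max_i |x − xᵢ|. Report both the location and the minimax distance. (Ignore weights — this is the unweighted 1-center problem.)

location 27.5, max distance 20.5

The 1-center on a line is the midpoint of the two extreme points: leftmost at 7, rightmost at 48.
Optimal location = (7 + 48)/2 = 27.5; maximum distance = (48 − 7)/2 = 20.5.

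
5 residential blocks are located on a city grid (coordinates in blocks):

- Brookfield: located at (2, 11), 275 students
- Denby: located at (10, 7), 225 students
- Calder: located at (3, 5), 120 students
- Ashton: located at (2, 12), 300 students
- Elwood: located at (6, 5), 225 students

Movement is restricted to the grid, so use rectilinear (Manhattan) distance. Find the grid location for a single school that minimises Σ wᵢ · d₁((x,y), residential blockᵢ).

Manhattan distance separates: Σwᵢ(|x−xᵢ|+|y−yᵢ|) = Σwᵢ|x−xᵢ| + Σwᵢ|y−yᵢ|, so x and y are optimised independently as 1-D weighted medians.
Total weight W = 1145; half = 572.5.
x-coordinate, sorted with cumulative weight:
  x=2 (Brookfield, w=275) cum 275
  x=2 (Ashton, w=300) cum 575  ← median
  x=3 (Calder, w=120) cum 695
  x=6 (Elwood, w=225) cum 920
  x=10 (Denby, w=225) cum 1145
⇒ x* = 2
y-coordinate, sorted with cumulative weight:
  y=5 (Calder, w=120) cum 120
  y=5 (Elwood, w=225) cum 345
  y=7 (Denby, w=225) cum 570
  y=11 (Brookfield, w=275) cum 845  ← median
  y=12 (Ashton, w=300) cum 1145
⇒ y* = 11

(2, 11)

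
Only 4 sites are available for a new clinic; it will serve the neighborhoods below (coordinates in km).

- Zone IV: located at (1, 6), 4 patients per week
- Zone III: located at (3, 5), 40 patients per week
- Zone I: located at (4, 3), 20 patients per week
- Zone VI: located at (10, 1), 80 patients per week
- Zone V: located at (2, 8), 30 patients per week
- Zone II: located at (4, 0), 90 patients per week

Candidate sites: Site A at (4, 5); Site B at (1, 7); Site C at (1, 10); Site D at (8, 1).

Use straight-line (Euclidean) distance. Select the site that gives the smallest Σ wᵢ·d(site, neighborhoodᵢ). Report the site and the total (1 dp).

Site D, total 1187.6 km

Total weighted distance at each candidate:
  Site A (4, 5): total = 1227.7
  Site B (1, 7): total = 1810.3
  Site C (1, 10): total = 2408.7
  Site D (8, 1): total = 1187.6
Minimum is at Site D with total 1187.6 km.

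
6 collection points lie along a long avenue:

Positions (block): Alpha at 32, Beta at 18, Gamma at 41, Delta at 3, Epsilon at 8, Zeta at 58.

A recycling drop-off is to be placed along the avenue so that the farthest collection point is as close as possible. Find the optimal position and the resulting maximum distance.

location 30.5, max distance 27.5

The 1-center on a line is the midpoint of the two extreme points: leftmost at 3, rightmost at 58.
Optimal location = (3 + 58)/2 = 30.5; maximum distance = (58 − 3)/2 = 27.5.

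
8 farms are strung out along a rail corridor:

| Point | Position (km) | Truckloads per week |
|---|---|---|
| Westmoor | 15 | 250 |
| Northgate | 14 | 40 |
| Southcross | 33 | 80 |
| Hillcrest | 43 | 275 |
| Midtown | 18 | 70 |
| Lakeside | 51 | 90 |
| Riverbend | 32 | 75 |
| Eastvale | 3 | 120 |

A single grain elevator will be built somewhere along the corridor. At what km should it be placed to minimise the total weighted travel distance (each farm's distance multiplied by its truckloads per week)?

For a sum of weighted absolute distances on a line, the optimum is the weighted median (not the mean). Total weight W = 1000; half-weight = 500.
Sort by position and accumulate weight:
  km 3 (Eastvale, w=120) → cum 120
  km 14 (Northgate, w=40) → cum 160
  km 15 (Westmoor, w=250) → cum 410
  km 18 (Midtown, w=70) → cum 480
  km 32 (Riverbend, w=75) → cum 555  ≥ 500 → median here
  km 33 (Southcross, w=80) → cum 635
  km 43 (Hillcrest, w=275) → cum 910
  km 51 (Lakeside, w=90) → cum 1000
Optimal location: km 32.

x = 32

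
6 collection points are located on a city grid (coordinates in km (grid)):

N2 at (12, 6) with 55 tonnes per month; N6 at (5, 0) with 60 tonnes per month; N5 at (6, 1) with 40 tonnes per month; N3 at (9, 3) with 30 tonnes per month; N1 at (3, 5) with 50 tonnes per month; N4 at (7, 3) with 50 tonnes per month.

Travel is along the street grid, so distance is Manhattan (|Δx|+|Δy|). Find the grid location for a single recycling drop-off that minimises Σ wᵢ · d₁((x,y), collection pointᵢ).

(6, 3)

Manhattan distance separates: Σwᵢ(|x−xᵢ|+|y−yᵢ|) = Σwᵢ|x−xᵢ| + Σwᵢ|y−yᵢ|, so x and y are optimised independently as 1-D weighted medians.
Total weight W = 285; half = 142.5.
x-coordinate, sorted with cumulative weight:
  x=3 (N1, w=50) cum 50
  x=5 (N6, w=60) cum 110
  x=6 (N5, w=40) cum 150  ← median
  x=7 (N4, w=50) cum 200
  x=9 (N3, w=30) cum 230
  x=12 (N2, w=55) cum 285
⇒ x* = 6
y-coordinate, sorted with cumulative weight:
  y=0 (N6, w=60) cum 60
  y=1 (N5, w=40) cum 100
  y=3 (N3, w=30) cum 130
  y=3 (N4, w=50) cum 180  ← median
  y=5 (N1, w=50) cum 230
  y=6 (N2, w=55) cum 285
⇒ y* = 3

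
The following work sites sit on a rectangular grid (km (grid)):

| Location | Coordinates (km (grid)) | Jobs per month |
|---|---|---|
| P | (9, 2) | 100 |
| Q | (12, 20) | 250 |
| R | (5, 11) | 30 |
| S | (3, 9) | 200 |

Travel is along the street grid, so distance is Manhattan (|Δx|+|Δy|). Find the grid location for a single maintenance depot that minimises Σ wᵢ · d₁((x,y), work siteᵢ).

Manhattan distance separates: Σwᵢ(|x−xᵢ|+|y−yᵢ|) = Σwᵢ|x−xᵢ| + Σwᵢ|y−yᵢ|, so x and y are optimised independently as 1-D weighted medians.
Total weight W = 580; half = 290.
x-coordinate, sorted with cumulative weight:
  x=3 (S, w=200) cum 200
  x=5 (R, w=30) cum 230
  x=9 (P, w=100) cum 330  ← median
  x=12 (Q, w=250) cum 580
⇒ x* = 9
y-coordinate, sorted with cumulative weight:
  y=2 (P, w=100) cum 100
  y=9 (S, w=200) cum 300  ← median
  y=11 (R, w=30) cum 330
  y=20 (Q, w=250) cum 580
⇒ y* = 9

(9, 9)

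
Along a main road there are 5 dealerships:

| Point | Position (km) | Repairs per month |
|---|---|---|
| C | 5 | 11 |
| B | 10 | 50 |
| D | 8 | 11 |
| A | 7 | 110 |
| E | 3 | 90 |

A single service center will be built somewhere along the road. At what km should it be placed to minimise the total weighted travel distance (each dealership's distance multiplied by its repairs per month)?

x = 7

For a sum of weighted absolute distances on a line, the optimum is the weighted median (not the mean). Total weight W = 272; half-weight = 136.
Sort by position and accumulate weight:
  km 3 (E, w=90) → cum 90
  km 5 (C, w=11) → cum 101
  km 7 (A, w=110) → cum 211  ≥ 136 → median here
  km 8 (D, w=11) → cum 222
  km 10 (B, w=50) → cum 272
Optimal location: km 7.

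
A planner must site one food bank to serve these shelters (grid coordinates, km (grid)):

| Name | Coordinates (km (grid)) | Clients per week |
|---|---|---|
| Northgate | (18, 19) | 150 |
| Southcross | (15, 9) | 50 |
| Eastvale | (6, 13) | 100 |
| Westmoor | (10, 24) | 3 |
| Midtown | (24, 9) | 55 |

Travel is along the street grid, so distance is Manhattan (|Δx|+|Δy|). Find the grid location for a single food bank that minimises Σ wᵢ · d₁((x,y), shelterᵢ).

Manhattan distance separates: Σwᵢ(|x−xᵢ|+|y−yᵢ|) = Σwᵢ|x−xᵢ| + Σwᵢ|y−yᵢ|, so x and y are optimised independently as 1-D weighted medians.
Total weight W = 358; half = 179.
x-coordinate, sorted with cumulative weight:
  x=6 (Eastvale, w=100) cum 100
  x=10 (Westmoor, w=3) cum 103
  x=15 (Southcross, w=50) cum 153
  x=18 (Northgate, w=150) cum 303  ← median
  x=24 (Midtown, w=55) cum 358
⇒ x* = 18
y-coordinate, sorted with cumulative weight:
  y=9 (Southcross, w=50) cum 50
  y=9 (Midtown, w=55) cum 105
  y=13 (Eastvale, w=100) cum 205  ← median
  y=19 (Northgate, w=150) cum 355
  y=24 (Westmoor, w=3) cum 358
⇒ y* = 13

(18, 13)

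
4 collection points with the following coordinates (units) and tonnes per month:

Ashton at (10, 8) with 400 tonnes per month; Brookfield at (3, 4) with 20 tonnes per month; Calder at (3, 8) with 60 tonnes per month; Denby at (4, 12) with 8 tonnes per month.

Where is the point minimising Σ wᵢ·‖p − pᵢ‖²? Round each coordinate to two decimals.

(8.75, 7.90)

The minimiser of Σwᵢ‖p−pᵢ‖² is the weighted centroid p* = (Σwᵢpᵢ)/(Σwᵢ).
Σwᵢ = 488.
Σwᵢxᵢ = 400·10 + 20·3 + 60·3 + 8·4 = 4272.
Σwᵢyᵢ = 400·8 + 20·4 + 60·8 + 8·12 = 3856.
x* = 4272/488 = 8.75, y* = 3856/488 = 7.90.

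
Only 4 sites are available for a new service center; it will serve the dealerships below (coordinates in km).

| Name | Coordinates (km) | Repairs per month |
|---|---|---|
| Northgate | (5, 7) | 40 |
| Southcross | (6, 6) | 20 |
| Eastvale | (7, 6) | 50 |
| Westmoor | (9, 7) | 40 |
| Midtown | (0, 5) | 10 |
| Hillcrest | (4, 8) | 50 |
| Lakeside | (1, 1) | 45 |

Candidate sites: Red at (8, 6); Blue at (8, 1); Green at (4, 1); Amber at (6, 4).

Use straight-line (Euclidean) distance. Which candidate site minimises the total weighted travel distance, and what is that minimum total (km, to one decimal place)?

Red, total 964.4 km

Total weighted distance at each candidate:
  Red (8, 6): total = 964.4
  Blue (8, 1): total = 1681.8
  Green (4, 1): total = 1496.5
  Amber (6, 4): total = 994.8
Minimum is at Red with total 964.4 km.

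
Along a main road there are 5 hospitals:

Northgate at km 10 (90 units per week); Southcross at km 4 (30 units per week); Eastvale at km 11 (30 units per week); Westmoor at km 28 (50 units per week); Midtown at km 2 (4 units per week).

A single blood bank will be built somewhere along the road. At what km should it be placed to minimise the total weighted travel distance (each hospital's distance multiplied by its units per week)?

For a sum of weighted absolute distances on a line, the optimum is the weighted median (not the mean). Total weight W = 204; half-weight = 102.
Sort by position and accumulate weight:
  km 2 (Midtown, w=4) → cum 4
  km 4 (Southcross, w=30) → cum 34
  km 10 (Northgate, w=90) → cum 124  ≥ 102 → median here
  km 11 (Eastvale, w=30) → cum 154
  km 28 (Westmoor, w=50) → cum 204
Optimal location: km 10.

x = 10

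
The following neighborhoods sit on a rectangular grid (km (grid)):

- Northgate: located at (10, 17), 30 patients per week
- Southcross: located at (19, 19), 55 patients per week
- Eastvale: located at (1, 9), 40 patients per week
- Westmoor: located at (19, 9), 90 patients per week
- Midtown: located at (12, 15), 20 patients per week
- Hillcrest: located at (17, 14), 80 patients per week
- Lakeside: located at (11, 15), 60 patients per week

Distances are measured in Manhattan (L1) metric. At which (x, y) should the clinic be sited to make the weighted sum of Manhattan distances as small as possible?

(17, 14)

Manhattan distance separates: Σwᵢ(|x−xᵢ|+|y−yᵢ|) = Σwᵢ|x−xᵢ| + Σwᵢ|y−yᵢ|, so x and y are optimised independently as 1-D weighted medians.
Total weight W = 375; half = 187.5.
x-coordinate, sorted with cumulative weight:
  x=1 (Eastvale, w=40) cum 40
  x=10 (Northgate, w=30) cum 70
  x=11 (Lakeside, w=60) cum 130
  x=12 (Midtown, w=20) cum 150
  x=17 (Hillcrest, w=80) cum 230  ← median
  x=19 (Southcross, w=55) cum 285
  x=19 (Westmoor, w=90) cum 375
⇒ x* = 17
y-coordinate, sorted with cumulative weight:
  y=9 (Eastvale, w=40) cum 40
  y=9 (Westmoor, w=90) cum 130
  y=14 (Hillcrest, w=80) cum 210  ← median
  y=15 (Midtown, w=20) cum 230
  y=15 (Lakeside, w=60) cum 290
  y=17 (Northgate, w=30) cum 320
  y=19 (Southcross, w=55) cum 375
⇒ y* = 14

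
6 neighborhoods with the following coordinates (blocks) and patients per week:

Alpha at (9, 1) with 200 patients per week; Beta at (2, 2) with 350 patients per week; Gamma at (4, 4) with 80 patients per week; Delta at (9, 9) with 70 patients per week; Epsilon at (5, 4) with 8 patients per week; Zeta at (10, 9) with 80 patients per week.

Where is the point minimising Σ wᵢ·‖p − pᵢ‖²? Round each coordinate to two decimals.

(5.44, 3.30)

The minimiser of Σwᵢ‖p−pᵢ‖² is the weighted centroid p* = (Σwᵢpᵢ)/(Σwᵢ).
Σwᵢ = 788.
Σwᵢxᵢ = 200·9 + 350·2 + 80·4 + 70·9 + 8·5 + 80·10 = 4290.
Σwᵢyᵢ = 200·1 + 350·2 + 80·4 + 70·9 + 8·4 + 80·9 = 2602.
x* = 4290/788 = 5.44, y* = 2602/788 = 3.30.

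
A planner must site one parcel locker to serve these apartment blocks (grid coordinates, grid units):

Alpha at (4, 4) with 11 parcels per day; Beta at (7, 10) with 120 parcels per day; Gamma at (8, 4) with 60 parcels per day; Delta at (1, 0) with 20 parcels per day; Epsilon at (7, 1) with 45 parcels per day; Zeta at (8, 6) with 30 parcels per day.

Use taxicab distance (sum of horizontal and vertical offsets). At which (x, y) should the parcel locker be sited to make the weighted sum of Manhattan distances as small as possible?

(7, 6)

Manhattan distance separates: Σwᵢ(|x−xᵢ|+|y−yᵢ|) = Σwᵢ|x−xᵢ| + Σwᵢ|y−yᵢ|, so x and y are optimised independently as 1-D weighted medians.
Total weight W = 286; half = 143.
x-coordinate, sorted with cumulative weight:
  x=1 (Delta, w=20) cum 20
  x=4 (Alpha, w=11) cum 31
  x=7 (Beta, w=120) cum 151  ← median
  x=7 (Epsilon, w=45) cum 196
  x=8 (Gamma, w=60) cum 256
  x=8 (Zeta, w=30) cum 286
⇒ x* = 7
y-coordinate, sorted with cumulative weight:
  y=0 (Delta, w=20) cum 20
  y=1 (Epsilon, w=45) cum 65
  y=4 (Alpha, w=11) cum 76
  y=4 (Gamma, w=60) cum 136
  y=6 (Zeta, w=30) cum 166  ← median
  y=10 (Beta, w=120) cum 286
⇒ y* = 6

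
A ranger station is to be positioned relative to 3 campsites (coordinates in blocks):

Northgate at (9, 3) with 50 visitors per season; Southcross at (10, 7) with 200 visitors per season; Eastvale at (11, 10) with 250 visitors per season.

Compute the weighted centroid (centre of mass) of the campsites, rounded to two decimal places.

The minimiser of Σwᵢ‖p−pᵢ‖² is the weighted centroid p* = (Σwᵢpᵢ)/(Σwᵢ).
Σwᵢ = 500.
Σwᵢxᵢ = 50·9 + 200·10 + 250·11 = 5200.
Σwᵢyᵢ = 50·3 + 200·7 + 250·10 = 4050.
x* = 5200/500 = 10.40, y* = 4050/500 = 8.10.

(10.40, 8.10)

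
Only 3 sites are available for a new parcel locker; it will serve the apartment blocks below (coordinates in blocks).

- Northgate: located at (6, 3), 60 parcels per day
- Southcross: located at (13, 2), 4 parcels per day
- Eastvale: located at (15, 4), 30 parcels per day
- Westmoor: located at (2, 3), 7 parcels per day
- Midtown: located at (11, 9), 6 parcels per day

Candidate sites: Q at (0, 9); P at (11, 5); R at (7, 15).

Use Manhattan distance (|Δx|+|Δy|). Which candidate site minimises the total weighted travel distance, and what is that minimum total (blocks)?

Total weighted distance at each candidate:
  Q (0, 9): total = 1522
  P (11, 5): total = 691
  R (7, 15): total = 1605
Minimum is at P with total 691 blocks.

P, total 691 blocks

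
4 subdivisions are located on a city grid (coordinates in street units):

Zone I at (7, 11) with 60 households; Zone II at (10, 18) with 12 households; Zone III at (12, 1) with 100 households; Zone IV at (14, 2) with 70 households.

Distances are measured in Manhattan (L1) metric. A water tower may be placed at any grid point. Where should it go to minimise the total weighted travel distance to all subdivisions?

(12, 2)

Manhattan distance separates: Σwᵢ(|x−xᵢ|+|y−yᵢ|) = Σwᵢ|x−xᵢ| + Σwᵢ|y−yᵢ|, so x and y are optimised independently as 1-D weighted medians.
Total weight W = 242; half = 121.
x-coordinate, sorted with cumulative weight:
  x=7 (Zone I, w=60) cum 60
  x=10 (Zone II, w=12) cum 72
  x=12 (Zone III, w=100) cum 172  ← median
  x=14 (Zone IV, w=70) cum 242
⇒ x* = 12
y-coordinate, sorted with cumulative weight:
  y=1 (Zone III, w=100) cum 100
  y=2 (Zone IV, w=70) cum 170  ← median
  y=11 (Zone I, w=60) cum 230
  y=18 (Zone II, w=12) cum 242
⇒ y* = 2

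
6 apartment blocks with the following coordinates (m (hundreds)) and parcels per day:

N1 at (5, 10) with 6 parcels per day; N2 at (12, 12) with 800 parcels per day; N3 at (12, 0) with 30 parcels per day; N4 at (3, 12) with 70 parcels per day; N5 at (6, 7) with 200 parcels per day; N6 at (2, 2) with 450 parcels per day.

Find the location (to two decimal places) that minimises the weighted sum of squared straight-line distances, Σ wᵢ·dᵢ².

The minimiser of Σwᵢ‖p−pᵢ‖² is the weighted centroid p* = (Σwᵢpᵢ)/(Σwᵢ).
Σwᵢ = 1556.
Σwᵢxᵢ = 6·5 + 800·12 + 30·12 + 70·3 + 200·6 + 450·2 = 12300.
Σwᵢyᵢ = 6·10 + 800·12 + 30·0 + 70·12 + 200·7 + 450·2 = 12800.
x* = 12300/1556 = 7.90, y* = 12800/1556 = 8.23.

(7.90, 8.23)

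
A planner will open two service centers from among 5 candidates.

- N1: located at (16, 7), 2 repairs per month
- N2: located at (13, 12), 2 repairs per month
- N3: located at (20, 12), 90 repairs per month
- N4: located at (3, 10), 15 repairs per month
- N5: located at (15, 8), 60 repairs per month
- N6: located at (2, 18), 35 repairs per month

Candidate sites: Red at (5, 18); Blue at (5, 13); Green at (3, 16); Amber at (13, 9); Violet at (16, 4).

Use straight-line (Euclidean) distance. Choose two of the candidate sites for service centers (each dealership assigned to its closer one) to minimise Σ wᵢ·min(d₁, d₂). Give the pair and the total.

{Green, Amber}, total 1001.1

Evaluate every pair (each demand assigned to the nearer of the two):
  {Green, Amber}: total = 1001.1
  {Red, Amber}: total = 1061.5
  {Blue, Amber}: total = 1091.0
  {Green, Violet}: total = 1243.7
  {Red, Violet}: total = 1304.2
  {Blue, Violet}: total = 1332.7
  {Amber, Violet}: total = 1479.8
  {Blue, Green}: total = 2197.3
  {Red, Blue}: total = 2224.1
  {Red, Green}: total = 2521.9
Best pair: {Green, Amber} with total 1001.1.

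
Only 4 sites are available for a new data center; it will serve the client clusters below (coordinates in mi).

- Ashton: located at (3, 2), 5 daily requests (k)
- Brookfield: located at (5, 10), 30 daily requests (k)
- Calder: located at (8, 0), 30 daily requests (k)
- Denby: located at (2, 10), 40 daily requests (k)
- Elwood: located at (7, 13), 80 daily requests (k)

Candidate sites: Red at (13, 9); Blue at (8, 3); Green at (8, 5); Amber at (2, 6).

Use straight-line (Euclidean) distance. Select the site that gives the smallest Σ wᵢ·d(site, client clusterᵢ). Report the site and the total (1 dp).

Amber, total 1273.4 mi

Total weighted distance at each candidate:
  Red (13, 9): total = 1630.5
  Blue (8, 3): total = 1516.7
  Green (8, 5): total = 1311.5
  Amber (2, 6): total = 1273.4
Minimum is at Amber with total 1273.4 mi.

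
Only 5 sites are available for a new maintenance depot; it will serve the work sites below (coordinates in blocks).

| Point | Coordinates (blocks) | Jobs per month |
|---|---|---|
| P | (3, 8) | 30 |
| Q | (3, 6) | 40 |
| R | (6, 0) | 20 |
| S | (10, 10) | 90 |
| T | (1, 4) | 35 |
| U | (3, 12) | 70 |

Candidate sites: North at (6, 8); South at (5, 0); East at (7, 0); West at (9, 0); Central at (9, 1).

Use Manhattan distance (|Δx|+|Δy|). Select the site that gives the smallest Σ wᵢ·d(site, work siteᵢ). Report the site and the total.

Total weighted distance at each candidate:
  North (6, 8): total = 1795
  South (5, 0): total = 3250
  East (7, 0): total = 3420
  West (9, 0): total = 3630
  Central (9, 1): total = 3385
Minimum is at North with total 1795 blocks.

North, total 1795 blocks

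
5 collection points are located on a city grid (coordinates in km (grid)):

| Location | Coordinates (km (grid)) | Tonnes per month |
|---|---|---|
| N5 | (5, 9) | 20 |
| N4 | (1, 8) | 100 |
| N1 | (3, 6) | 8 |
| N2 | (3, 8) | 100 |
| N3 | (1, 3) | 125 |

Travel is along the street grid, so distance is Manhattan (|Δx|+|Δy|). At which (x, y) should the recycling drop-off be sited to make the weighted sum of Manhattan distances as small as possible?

Manhattan distance separates: Σwᵢ(|x−xᵢ|+|y−yᵢ|) = Σwᵢ|x−xᵢ| + Σwᵢ|y−yᵢ|, so x and y are optimised independently as 1-D weighted medians.
Total weight W = 353; half = 176.5.
x-coordinate, sorted with cumulative weight:
  x=1 (N4, w=100) cum 100
  x=1 (N3, w=125) cum 225  ← median
  x=3 (N1, w=8) cum 233
  x=3 (N2, w=100) cum 333
  x=5 (N5, w=20) cum 353
⇒ x* = 1
y-coordinate, sorted with cumulative weight:
  y=3 (N3, w=125) cum 125
  y=6 (N1, w=8) cum 133
  y=8 (N4, w=100) cum 233  ← median
  y=8 (N2, w=100) cum 333
  y=9 (N5, w=20) cum 353
⇒ y* = 8

(1, 8)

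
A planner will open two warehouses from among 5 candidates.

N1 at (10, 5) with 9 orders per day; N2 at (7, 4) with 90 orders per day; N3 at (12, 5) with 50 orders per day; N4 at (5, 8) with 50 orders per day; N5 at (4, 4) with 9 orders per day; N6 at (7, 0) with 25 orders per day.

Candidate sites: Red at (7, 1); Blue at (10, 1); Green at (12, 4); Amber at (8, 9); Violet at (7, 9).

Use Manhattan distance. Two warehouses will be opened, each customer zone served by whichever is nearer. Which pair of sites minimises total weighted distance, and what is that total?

{Red, Green}, total 876

Evaluate every pair (each demand assigned to the nearer of the two):
  {Red, Green}: total = 876
  {Green, Violet}: total = 974
  {Red, Amber}: total = 1003
  {Red, Violet}: total = 1012
  {Green, Amber}: total = 1024
  {Blue, Violet}: total = 1108
  {Red, Blue}: total = 1135
  {Blue, Green}: total = 1249
  {Blue, Amber}: total = 1257
  {Amber, Violet}: total = 1351
Best pair: {Red, Green} with total 876.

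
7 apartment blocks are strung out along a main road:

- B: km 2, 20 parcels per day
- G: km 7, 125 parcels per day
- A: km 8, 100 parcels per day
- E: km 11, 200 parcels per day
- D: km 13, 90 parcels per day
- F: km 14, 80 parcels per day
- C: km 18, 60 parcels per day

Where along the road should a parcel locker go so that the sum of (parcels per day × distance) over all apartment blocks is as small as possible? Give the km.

x = 11

For a sum of weighted absolute distances on a line, the optimum is the weighted median (not the mean). Total weight W = 675; half-weight = 337.5.
Sort by position and accumulate weight:
  km 2 (B, w=20) → cum 20
  km 7 (G, w=125) → cum 145
  km 8 (A, w=100) → cum 245
  km 11 (E, w=200) → cum 445  ≥ 337.5 → median here
  km 13 (D, w=90) → cum 535
  km 14 (F, w=80) → cum 615
  km 18 (C, w=60) → cum 675
Optimal location: km 11.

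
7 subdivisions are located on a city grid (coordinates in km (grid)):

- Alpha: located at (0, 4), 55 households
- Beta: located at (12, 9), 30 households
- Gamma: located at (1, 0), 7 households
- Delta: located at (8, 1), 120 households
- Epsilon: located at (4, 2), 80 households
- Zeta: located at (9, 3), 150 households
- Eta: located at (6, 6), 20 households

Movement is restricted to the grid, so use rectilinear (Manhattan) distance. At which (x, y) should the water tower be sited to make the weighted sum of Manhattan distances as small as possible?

Manhattan distance separates: Σwᵢ(|x−xᵢ|+|y−yᵢ|) = Σwᵢ|x−xᵢ| + Σwᵢ|y−yᵢ|, so x and y are optimised independently as 1-D weighted medians.
Total weight W = 462; half = 231.
x-coordinate, sorted with cumulative weight:
  x=0 (Alpha, w=55) cum 55
  x=1 (Gamma, w=7) cum 62
  x=4 (Epsilon, w=80) cum 142
  x=6 (Eta, w=20) cum 162
  x=8 (Delta, w=120) cum 282  ← median
  x=9 (Zeta, w=150) cum 432
  x=12 (Beta, w=30) cum 462
⇒ x* = 8
y-coordinate, sorted with cumulative weight:
  y=0 (Gamma, w=7) cum 7
  y=1 (Delta, w=120) cum 127
  y=2 (Epsilon, w=80) cum 207
  y=3 (Zeta, w=150) cum 357  ← median
  y=4 (Alpha, w=55) cum 412
  y=6 (Eta, w=20) cum 432
  y=9 (Beta, w=30) cum 462
⇒ y* = 3

(8, 3)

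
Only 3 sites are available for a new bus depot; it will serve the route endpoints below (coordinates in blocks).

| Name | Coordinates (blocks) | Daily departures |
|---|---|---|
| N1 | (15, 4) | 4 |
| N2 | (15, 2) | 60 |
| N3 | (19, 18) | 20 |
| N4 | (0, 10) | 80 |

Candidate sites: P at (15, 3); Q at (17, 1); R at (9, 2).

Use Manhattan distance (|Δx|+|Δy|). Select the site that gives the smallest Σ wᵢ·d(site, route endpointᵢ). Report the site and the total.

Total weighted distance at each candidate:
  P (15, 3): total = 2204
  Q (17, 1): total = 2660
  R (9, 2): total = 2272
Minimum is at P with total 2204 blocks.

P, total 2204 blocks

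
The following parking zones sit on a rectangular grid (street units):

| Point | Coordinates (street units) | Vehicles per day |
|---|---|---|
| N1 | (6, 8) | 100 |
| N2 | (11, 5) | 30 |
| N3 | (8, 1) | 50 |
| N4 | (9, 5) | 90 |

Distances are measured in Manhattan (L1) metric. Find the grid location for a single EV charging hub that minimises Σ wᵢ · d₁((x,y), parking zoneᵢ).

(8, 5)

Manhattan distance separates: Σwᵢ(|x−xᵢ|+|y−yᵢ|) = Σwᵢ|x−xᵢ| + Σwᵢ|y−yᵢ|, so x and y are optimised independently as 1-D weighted medians.
Total weight W = 270; half = 135.
x-coordinate, sorted with cumulative weight:
  x=6 (N1, w=100) cum 100
  x=8 (N3, w=50) cum 150  ← median
  x=9 (N4, w=90) cum 240
  x=11 (N2, w=30) cum 270
⇒ x* = 8
y-coordinate, sorted with cumulative weight:
  y=1 (N3, w=50) cum 50
  y=5 (N2, w=30) cum 80
  y=5 (N4, w=90) cum 170  ← median
  y=8 (N1, w=100) cum 270
⇒ y* = 5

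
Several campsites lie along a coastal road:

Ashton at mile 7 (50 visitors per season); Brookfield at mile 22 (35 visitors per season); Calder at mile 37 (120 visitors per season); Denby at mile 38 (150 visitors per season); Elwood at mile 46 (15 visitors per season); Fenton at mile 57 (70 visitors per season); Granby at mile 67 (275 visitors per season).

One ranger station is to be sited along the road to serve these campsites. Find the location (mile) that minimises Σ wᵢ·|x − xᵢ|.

For a sum of weighted absolute distances on a line, the optimum is the weighted median (not the mean). Total weight W = 715; half-weight = 357.5.
Sort by position and accumulate weight:
  mile 7 (Ashton, w=50) → cum 50
  mile 22 (Brookfield, w=35) → cum 85
  mile 37 (Calder, w=120) → cum 205
  mile 38 (Denby, w=150) → cum 355
  mile 46 (Elwood, w=15) → cum 370  ≥ 357.5 → median here
  mile 57 (Fenton, w=70) → cum 440
  mile 67 (Granby, w=275) → cum 715
Optimal location: mile 46.

x = 46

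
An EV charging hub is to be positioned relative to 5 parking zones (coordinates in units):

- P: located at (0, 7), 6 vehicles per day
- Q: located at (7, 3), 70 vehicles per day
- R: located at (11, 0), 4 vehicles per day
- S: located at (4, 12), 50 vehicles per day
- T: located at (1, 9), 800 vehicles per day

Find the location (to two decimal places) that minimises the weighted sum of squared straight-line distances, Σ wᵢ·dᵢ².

(1.65, 8.66)

The minimiser of Σwᵢ‖p−pᵢ‖² is the weighted centroid p* = (Σwᵢpᵢ)/(Σwᵢ).
Σwᵢ = 930.
Σwᵢxᵢ = 6·0 + 70·7 + 4·11 + 50·4 + 800·1 = 1534.
Σwᵢyᵢ = 6·7 + 70·3 + 4·0 + 50·12 + 800·9 = 8052.
x* = 1534/930 = 1.65, y* = 8052/930 = 8.66.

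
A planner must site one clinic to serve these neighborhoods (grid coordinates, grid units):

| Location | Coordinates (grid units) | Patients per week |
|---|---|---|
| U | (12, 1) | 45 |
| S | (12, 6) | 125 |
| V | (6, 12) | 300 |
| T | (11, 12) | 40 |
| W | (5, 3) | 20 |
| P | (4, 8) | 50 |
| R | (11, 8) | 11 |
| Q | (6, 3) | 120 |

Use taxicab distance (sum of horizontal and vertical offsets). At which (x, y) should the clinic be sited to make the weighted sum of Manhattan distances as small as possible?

(6, 8)

Manhattan distance separates: Σwᵢ(|x−xᵢ|+|y−yᵢ|) = Σwᵢ|x−xᵢ| + Σwᵢ|y−yᵢ|, so x and y are optimised independently as 1-D weighted medians.
Total weight W = 711; half = 355.5.
x-coordinate, sorted with cumulative weight:
  x=4 (P, w=50) cum 50
  x=5 (W, w=20) cum 70
  x=6 (V, w=300) cum 370  ← median
  x=6 (Q, w=120) cum 490
  x=11 (T, w=40) cum 530
  x=11 (R, w=11) cum 541
  x=12 (U, w=45) cum 586
  x=12 (S, w=125) cum 711
⇒ x* = 6
y-coordinate, sorted with cumulative weight:
  y=1 (U, w=45) cum 45
  y=3 (W, w=20) cum 65
  y=3 (Q, w=120) cum 185
  y=6 (S, w=125) cum 310
  y=8 (P, w=50) cum 360  ← median
  y=8 (R, w=11) cum 371
  y=12 (V, w=300) cum 671
  y=12 (T, w=40) cum 711
⇒ y* = 8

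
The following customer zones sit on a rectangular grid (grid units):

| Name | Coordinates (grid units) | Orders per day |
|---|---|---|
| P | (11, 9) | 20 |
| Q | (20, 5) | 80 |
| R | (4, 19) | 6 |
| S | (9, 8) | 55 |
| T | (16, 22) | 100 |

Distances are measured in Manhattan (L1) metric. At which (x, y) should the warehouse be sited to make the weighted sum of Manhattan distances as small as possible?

Manhattan distance separates: Σwᵢ(|x−xᵢ|+|y−yᵢ|) = Σwᵢ|x−xᵢ| + Σwᵢ|y−yᵢ|, so x and y are optimised independently as 1-D weighted medians.
Total weight W = 261; half = 130.5.
x-coordinate, sorted with cumulative weight:
  x=4 (R, w=6) cum 6
  x=9 (S, w=55) cum 61
  x=11 (P, w=20) cum 81
  x=16 (T, w=100) cum 181  ← median
  x=20 (Q, w=80) cum 261
⇒ x* = 16
y-coordinate, sorted with cumulative weight:
  y=5 (Q, w=80) cum 80
  y=8 (S, w=55) cum 135  ← median
  y=9 (P, w=20) cum 155
  y=19 (R, w=6) cum 161
  y=22 (T, w=100) cum 261
⇒ y* = 8

(16, 8)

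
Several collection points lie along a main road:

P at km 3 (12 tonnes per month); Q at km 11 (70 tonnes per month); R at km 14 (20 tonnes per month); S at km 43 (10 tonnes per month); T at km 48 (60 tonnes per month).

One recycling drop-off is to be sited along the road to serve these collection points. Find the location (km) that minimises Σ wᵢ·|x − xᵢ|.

For a sum of weighted absolute distances on a line, the optimum is the weighted median (not the mean). Total weight W = 172; half-weight = 86.
Sort by position and accumulate weight:
  km 3 (P, w=12) → cum 12
  km 11 (Q, w=70) → cum 82
  km 14 (R, w=20) → cum 102  ≥ 86 → median here
  km 43 (S, w=10) → cum 112
  km 48 (T, w=60) → cum 172
Optimal location: km 14.

x = 14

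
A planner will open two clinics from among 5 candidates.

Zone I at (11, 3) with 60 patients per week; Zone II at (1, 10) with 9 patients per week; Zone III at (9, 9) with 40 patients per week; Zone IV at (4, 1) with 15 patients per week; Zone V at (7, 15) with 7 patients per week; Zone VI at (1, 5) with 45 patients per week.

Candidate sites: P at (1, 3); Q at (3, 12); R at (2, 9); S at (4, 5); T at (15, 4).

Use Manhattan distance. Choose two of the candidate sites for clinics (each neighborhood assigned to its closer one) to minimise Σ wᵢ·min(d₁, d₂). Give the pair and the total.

Evaluate every pair (each demand assigned to the nearer of the two):
  {S, T}: total = 1018
  {R, T}: total = 1050
  {P, T}: total = 1094
  {R, S}: total = 1110
  {P, R}: total = 1140
  {Q, S}: total = 1180
  {P, S}: total = 1204
  {P, Q}: total = 1210
  {Q, T}: total = 1330
  {Q, R}: total = 1622
Best pair: {S, T} with total 1018.

{S, T}, total 1018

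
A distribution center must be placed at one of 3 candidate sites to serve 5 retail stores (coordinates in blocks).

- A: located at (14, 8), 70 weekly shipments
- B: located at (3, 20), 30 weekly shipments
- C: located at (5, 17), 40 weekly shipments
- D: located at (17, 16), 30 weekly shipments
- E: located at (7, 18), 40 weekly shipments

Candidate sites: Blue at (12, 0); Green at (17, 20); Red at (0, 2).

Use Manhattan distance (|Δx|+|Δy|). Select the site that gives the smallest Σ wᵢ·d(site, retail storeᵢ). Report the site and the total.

Green, total 2670 blocks

Total weighted distance at each candidate:
  Blue (12, 0): total = 4080
  Green (17, 20): total = 2670
  Red (0, 2): total = 4680
Minimum is at Green with total 2670 blocks.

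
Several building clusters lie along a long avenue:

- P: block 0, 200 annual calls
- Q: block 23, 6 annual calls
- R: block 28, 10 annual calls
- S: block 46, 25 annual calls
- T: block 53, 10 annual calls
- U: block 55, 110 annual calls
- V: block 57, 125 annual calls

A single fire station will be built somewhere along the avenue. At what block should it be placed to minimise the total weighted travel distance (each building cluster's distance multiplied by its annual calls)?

For a sum of weighted absolute distances on a line, the optimum is the weighted median (not the mean). Total weight W = 486; half-weight = 243.
Sort by position and accumulate weight:
  block 0 (P, w=200) → cum 200
  block 23 (Q, w=6) → cum 206
  block 28 (R, w=10) → cum 216
  block 46 (S, w=25) → cum 241
  block 53 (T, w=10) → cum 251  ≥ 243 → median here
  block 55 (U, w=110) → cum 361
  block 57 (V, w=125) → cum 486
Optimal location: block 53.

x = 53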